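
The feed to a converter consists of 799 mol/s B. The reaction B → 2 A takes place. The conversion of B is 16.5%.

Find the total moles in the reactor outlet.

931 mol/s

B reacted = 0.165 × 799 = 131.8 mol/s; ν_B = −1, so ξ = 131.8/1 = 131.8 mol/s.
Outlet amounts (n = n₀ + ν ξ):
  B: 799 − 1(131.8) = 667.2
  A: 0 + 2(131.8) = 263.7
Total out = 667.2 + 263.7 = 930.8 mol/s.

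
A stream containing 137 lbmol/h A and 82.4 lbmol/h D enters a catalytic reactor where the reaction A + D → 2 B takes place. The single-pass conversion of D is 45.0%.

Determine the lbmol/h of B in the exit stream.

D reacted = 0.45 × 82.4 = 37.08 lbmol/h; ν_D = −1, so ξ = 37.08/1 = 37.08 lbmol/h.
Outlet amounts (n = n₀ + ν ξ):
  A: 137 − 1(37.08) = 99.92
  D: 82.4 − 1(37.08) = 45.32
  B: 0 + 2(37.08) = 74.16

74.2 lbmol/h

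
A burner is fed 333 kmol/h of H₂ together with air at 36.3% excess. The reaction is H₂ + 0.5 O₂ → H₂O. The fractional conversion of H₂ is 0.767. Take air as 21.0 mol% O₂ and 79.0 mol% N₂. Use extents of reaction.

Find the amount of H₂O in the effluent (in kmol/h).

Stoichiometric O₂ = 0.5 × 333 = 166.5 kmol/h; O₂ fed = 166.5 × 1.363 = 226.9 kmol/h.
N₂ fed = 226.9 × 79/21 = 853.7 kmol/h.
Fuel reacted = 0.767 × 333 → ξ = 255.4 kmol/h.
Outlet (n = n₀ + ν ξ):
  H₂: 333 − 1(255.4) = 77.59
  O₂: 226.9 − 0.5(255.4) = 99.23
  N₂: 853.7 (inert)
  H₂O: 0 + 1(255.4) = 255.4

255 kmol/h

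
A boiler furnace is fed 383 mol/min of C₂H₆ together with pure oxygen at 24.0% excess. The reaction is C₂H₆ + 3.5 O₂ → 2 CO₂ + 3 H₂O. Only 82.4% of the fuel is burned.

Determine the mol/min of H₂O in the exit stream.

Stoichiometric O₂ = 3.5 × 383 = 1340 mol/min; O₂ fed = 1340 × 1.240 = 1662 mol/min.
Fuel reacted = 0.824 × 383 → ξ = 315.6 mol/min.
Outlet (n = n₀ + ν ξ):
  C₂H₆: 383 − 1(315.6) = 67.41
  O₂: 1662 − 3.5(315.6) = 557.6
  CO₂: 0 + 2(315.6) = 631.2
  H₂O: 0 + 3(315.6) = 946.8

947 mol/min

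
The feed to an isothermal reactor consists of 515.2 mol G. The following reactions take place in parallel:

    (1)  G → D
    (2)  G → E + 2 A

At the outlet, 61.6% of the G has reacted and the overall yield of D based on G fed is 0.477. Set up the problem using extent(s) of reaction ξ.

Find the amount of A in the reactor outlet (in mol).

Yield of D: 1ξ₁ / 515.2 = 0.477 → ξ₁ = 245.8 mol.
Conversion of G: 1ξ₁ + 1ξ₂ = 0.616 × 515.2 = 317.4 → ξ₂ = 71.61 mol.
Outlet amounts (n = n₀ + Σ ν·ξ):
  G: 515.2 − 1(245.8) − 1(71.61) = 197.8
  D: 0 + 1(245.8) = 245.8
  E: 0 + 1(71.61) = 71.61
  A: 0 + 2(71.61) = 143.2

143 mol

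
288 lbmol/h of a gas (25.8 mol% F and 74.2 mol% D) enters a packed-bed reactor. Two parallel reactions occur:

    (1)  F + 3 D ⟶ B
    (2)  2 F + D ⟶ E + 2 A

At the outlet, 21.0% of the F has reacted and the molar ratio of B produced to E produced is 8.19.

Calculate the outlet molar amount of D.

175 lbmol/h

Conversion of F: F consumed = 0.21 × 74.3 = 15.6 lbmol/h = 1ξ₁ + 2ξ₂.
Selectivity: 1ξ₁ / (1ξ₂) = 8.19 → ξ₁ = 8.19 ξ₂.
Substitute: (1·8.19 + 2) ξ₂ = 15.6 → ξ₂ = 1.531 lbmol/h, ξ₁ = 12.54 lbmol/h.
Outlet amounts (n = n₀ + Σ ν·ξ):
  F: 74.3 − 1(12.54) − 2(1.531) = 58.7
  D: 213.7 − 3(12.54) − 1(1.531) = 174.5
  B: 0 + 1(12.54) = 12.54
  E: 0 + 1(1.531) = 1.531
  A: 0 + 2(1.531) = 3.063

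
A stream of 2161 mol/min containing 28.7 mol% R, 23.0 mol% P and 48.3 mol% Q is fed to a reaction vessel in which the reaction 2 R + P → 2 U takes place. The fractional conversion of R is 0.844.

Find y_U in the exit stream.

0.276

R reacted = 0.844 × 620.2 = 523.5 mol/min; ν_R = −2, so ξ = 523.5/2 = 261.7 mol/min.
Outlet amounts (n = n₀ + ν ξ):
  R: 620.2 − 2(261.7) = 96.75
  P: 497 − 1(261.7) = 235.3
  U: 0 + 2(261.7) = 523.5
  Q: 1044 (inert)
Total out = 1899 mol/min; y_U = 523.5 / 1899 = 0.2756.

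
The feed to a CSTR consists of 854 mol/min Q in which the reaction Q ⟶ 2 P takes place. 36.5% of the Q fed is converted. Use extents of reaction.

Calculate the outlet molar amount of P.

623 mol/min

Q reacted = 0.365 × 854 = 311.7 mol/min; ν_Q = −1, so ξ = 311.7/1 = 311.7 mol/min.
Outlet amounts (n = n₀ + ν ξ):
  Q: 854 − 1(311.7) = 542.3
  P: 0 + 2(311.7) = 623.4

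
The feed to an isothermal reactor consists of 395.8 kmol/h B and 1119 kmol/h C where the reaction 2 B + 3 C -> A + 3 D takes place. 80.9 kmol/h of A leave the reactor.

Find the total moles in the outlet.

For A: n = n₀ + 1ξ → 80.9 = 0 + 1ξ, giving ξ = 80.9 kmol/h.
Outlet amounts (n = n₀ + ν ξ):
  B: 395.8 − 2(80.9) = 234
  C: 1119 − 3(80.9) = 876.3
  A: 0 + 1(80.9) = 80.9
  D: 0 + 3(80.9) = 242.7
Total out = 234 + 876.3 + 80.9 + 242.7 = 1434 kmol/h.

1430 kmol/h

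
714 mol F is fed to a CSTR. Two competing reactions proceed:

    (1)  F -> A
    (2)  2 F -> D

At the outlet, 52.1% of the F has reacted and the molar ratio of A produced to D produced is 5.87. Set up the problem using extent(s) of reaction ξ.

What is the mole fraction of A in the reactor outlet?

Conversion of F: F consumed = 0.521 × 714 = 372 mol = 1ξ₁ + 2ξ₂.
Selectivity: 1ξ₁ / (1ξ₂) = 5.87 → ξ₁ = 5.87 ξ₂.
Substitute: (1·5.87 + 2) ξ₂ = 372 → ξ₂ = 47.27 mol, ξ₁ = 277.5 mol.
Outlet amounts (n = n₀ + Σ ν·ξ):
  F: 714 − 1(277.5) − 2(47.27) = 342
  A: 0 + 1(277.5) = 277.5
  D: 0 + 1(47.27) = 47.27
Total out = 666.7 mol; y_A = 277.5 / 666.7 = 0.4161.

0.416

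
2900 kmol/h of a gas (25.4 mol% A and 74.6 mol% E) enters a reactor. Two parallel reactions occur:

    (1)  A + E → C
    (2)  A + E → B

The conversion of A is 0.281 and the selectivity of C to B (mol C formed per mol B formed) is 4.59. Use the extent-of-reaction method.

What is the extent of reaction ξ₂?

ξ₂ = 37 kmol/h

Conversion of A: A consumed = 0.281 × 736.6 = 207 kmol/h = 1ξ₁ + 1ξ₂.
Selectivity: 1ξ₁ / (1ξ₂) = 4.59 → ξ₁ = 4.59 ξ₂.
Substitute: (1·4.59 + 1) ξ₂ = 207 → ξ₂ = 37.03 kmol/h, ξ₁ = 170 kmol/h.
Outlet amounts (n = n₀ + Σ ν·ξ):
  A: 736.6 − 1(170) − 1(37.03) = 529.6
  E: 2163 − 1(170) − 1(37.03) = 1956
  C: 0 + 1(170) = 170
  B: 0 + 1(37.03) = 37.03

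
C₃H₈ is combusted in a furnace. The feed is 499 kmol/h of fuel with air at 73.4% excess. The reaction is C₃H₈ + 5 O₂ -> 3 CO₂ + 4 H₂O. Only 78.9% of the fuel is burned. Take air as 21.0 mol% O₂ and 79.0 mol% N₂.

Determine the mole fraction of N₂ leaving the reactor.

0.757

Stoichiometric O₂ = 5 × 499 = 2495 kmol/h; O₂ fed = 2495 × 1.734 = 4326 kmol/h.
N₂ fed = 4326 × 79/21 = 16280 kmol/h.
Fuel reacted = 0.789 × 499 → ξ = 393.7 kmol/h.
Outlet (n = n₀ + ν ξ):
  C₃H₈: 499 − 1(393.7) = 105.3
  O₂: 4326 − 5(393.7) = 2358
  N₂: 16280 (inert)
  CO₂: 0 + 3(393.7) = 1181
  H₂O: 0 + 4(393.7) = 1575
Total out = 21490 kmol/h; y_N₂ = 16280 / 21490 = 0.7572.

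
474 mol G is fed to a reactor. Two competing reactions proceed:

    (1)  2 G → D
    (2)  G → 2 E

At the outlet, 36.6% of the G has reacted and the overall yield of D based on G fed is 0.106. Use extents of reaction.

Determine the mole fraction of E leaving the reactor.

Yield of D: 1ξ₁ / 474 = 0.106 → ξ₁ = 50.24 mol.
Conversion of G: 2ξ₁ + 1ξ₂ = 0.366 × 474 = 173.5 → ξ₂ = 73 mol.
Outlet amounts (n = n₀ + Σ ν·ξ):
  G: 474 − 2(50.24) − 1(73) = 300.5
  D: 0 + 1(50.24) = 50.24
  E: 0 + 2(73) = 146
Total out = 496.8 mol; y_E = 146 / 496.8 = 0.2939.

0.294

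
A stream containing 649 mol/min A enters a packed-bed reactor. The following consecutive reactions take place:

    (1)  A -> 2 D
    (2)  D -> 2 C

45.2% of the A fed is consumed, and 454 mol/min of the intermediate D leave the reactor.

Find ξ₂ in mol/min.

ξ₂ = 133 mol/min

Conversion of A: A consumed = 1ξ₁ = 0.452 × 649 → ξ₁ = 293.3 mol/min.
D balance: n_D = 0 + 2ξ₁ − 1ξ₂ = 454 → ξ₂ = (2·293.3 − 454)/1 = 132.7 mol/min.
Outlet amounts (n = n₀ + Σ ν·ξ):
  A: 649 − 1(293.3) = 355.7
  D: 0 + 2(293.3) − 1(132.7) = 454
  C: 0 + 2(132.7) = 265.4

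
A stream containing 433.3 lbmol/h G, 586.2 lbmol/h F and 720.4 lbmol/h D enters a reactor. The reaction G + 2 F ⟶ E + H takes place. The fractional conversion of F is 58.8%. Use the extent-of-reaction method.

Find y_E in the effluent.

F reacted = 0.588 × 586.2 = 344.7 lbmol/h; ν_F = −2, so ξ = 344.7/2 = 172.3 lbmol/h.
Outlet amounts (n = n₀ + ν ξ):
  G: 433.3 − 1(172.3) = 261
  F: 586.2 − 2(172.3) = 241.5
  E: 0 + 1(172.3) = 172.3
  H: 0 + 1(172.3) = 172.3
  D: 720.4 (inert)
Total out = 1568 lbmol/h; y_E = 172.3 / 1568 = 0.1099.

0.11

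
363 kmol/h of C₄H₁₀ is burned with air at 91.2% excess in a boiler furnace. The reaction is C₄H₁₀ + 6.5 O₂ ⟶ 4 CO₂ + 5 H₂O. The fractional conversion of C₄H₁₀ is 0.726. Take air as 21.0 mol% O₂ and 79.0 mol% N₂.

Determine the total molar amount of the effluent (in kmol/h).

22200 kmol/h

Stoichiometric O₂ = 6.5 × 363 = 2360 kmol/h; O₂ fed = 2360 × 1.912 = 4511 kmol/h.
N₂ fed = 4511 × 79/21 = 16970 kmol/h.
Fuel reacted = 0.726 × 363 → ξ = 263.5 kmol/h.
Outlet (n = n₀ + ν ξ):
  C₄H₁₀: 363 − 1(263.5) = 99.46
  O₂: 4511 − 6.5(263.5) = 2798
  N₂: 16970 (inert)
  CO₂: 0 + 4(263.5) = 1054
  H₂O: 0 + 5(263.5) = 1318
Total out = 99.46 + 2798 + 16970 + 1054 + 1318 = 22240 kmol/h.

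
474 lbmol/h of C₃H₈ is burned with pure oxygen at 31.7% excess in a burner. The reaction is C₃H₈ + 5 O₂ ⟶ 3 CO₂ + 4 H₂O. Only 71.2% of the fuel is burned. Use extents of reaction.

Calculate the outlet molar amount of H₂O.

1350 lbmol/h

Stoichiometric O₂ = 5 × 474 = 2370 lbmol/h; O₂ fed = 2370 × 1.317 = 3121 lbmol/h.
Fuel reacted = 0.712 × 474 → ξ = 337.5 lbmol/h.
Outlet (n = n₀ + ν ξ):
  C₃H₈: 474 − 1(337.5) = 136.5
  O₂: 3121 − 5(337.5) = 1434
  CO₂: 0 + 3(337.5) = 1012
  H₂O: 0 + 4(337.5) = 1350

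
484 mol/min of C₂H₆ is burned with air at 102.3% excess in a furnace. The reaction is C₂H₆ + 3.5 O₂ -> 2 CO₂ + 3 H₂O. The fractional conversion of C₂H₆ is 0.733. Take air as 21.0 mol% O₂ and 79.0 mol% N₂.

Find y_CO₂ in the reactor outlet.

Stoichiometric O₂ = 3.5 × 484 = 1694 mol/min; O₂ fed = 1694 × 2.023 = 3427 mol/min.
N₂ fed = 3427 × 79/21 = 12890 mol/min.
Fuel reacted = 0.733 × 484 → ξ = 354.8 mol/min.
Outlet (n = n₀ + ν ξ):
  C₂H₆: 484 − 1(354.8) = 129.2
  O₂: 3427 − 3.5(354.8) = 2185
  N₂: 12890 (inert)
  CO₂: 0 + 2(354.8) = 709.5
  H₂O: 0 + 3(354.8) = 1064
Total out = 16980 mol/min; y_CO₂ = 709.5 / 16980 = 0.04179.

0.0418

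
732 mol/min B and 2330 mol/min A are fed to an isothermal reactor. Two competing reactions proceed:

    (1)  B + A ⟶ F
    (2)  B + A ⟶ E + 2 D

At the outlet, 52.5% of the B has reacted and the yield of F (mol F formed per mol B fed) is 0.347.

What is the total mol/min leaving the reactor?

Yield of F: 1ξ₁ / 732 = 0.347 → ξ₁ = 254 mol/min.
Conversion of B: 1ξ₁ + 1ξ₂ = 0.525 × 732 = 384.3 → ξ₂ = 130.3 mol/min.
Outlet amounts (n = n₀ + Σ ν·ξ):
  B: 732 − 1(254) − 1(130.3) = 347.7
  A: 2330 − 1(254) − 1(130.3) = 1946
  F: 0 + 1(254) = 254
  E: 0 + 1(130.3) = 130.3
  D: 0 + 2(130.3) = 260.6
Total out = 347.7 + 1946 + 254 + 130.3 + 260.6 = 2938 mol/min.

2940 mol/min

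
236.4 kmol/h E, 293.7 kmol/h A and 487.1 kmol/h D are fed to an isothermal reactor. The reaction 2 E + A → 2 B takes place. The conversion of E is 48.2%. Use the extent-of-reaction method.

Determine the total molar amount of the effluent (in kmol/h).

960 kmol/h

E reacted = 0.482 × 236.4 = 113.9 kmol/h; ν_E = −2, so ξ = 113.9/2 = 56.97 kmol/h.
Outlet amounts (n = n₀ + ν ξ):
  E: 236.4 − 2(56.97) = 122.5
  A: 293.7 − 1(56.97) = 236.7
  B: 0 + 2(56.97) = 113.9
  D: 487.1 (inert)
Total out = 122.5 + 236.7 + 113.9 + 487.1 = 960.2 kmol/h.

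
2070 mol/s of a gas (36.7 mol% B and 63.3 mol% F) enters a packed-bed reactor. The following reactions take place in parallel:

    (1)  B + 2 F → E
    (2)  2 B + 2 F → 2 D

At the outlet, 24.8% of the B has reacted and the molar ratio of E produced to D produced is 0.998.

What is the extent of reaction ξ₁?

ξ₁ = 94.1 mol/s

Conversion of B: B consumed = 0.248 × 759.7 = 188.4 mol/s = 1ξ₁ + 2ξ₂.
Selectivity: 1ξ₁ / (2ξ₂) = 0.998 → ξ₁ = 1.996 ξ₂.
Substitute: (1·1.996 + 2) ξ₂ = 188.4 → ξ₂ = 47.15 mol/s, ξ₁ = 94.11 mol/s.
Outlet amounts (n = n₀ + Σ ν·ξ):
  B: 759.7 − 1(94.11) − 2(47.15) = 571.3
  F: 1310 − 2(94.11) − 2(47.15) = 1028
  E: 0 + 1(94.11) = 94.11
  D: 0 + 2(47.15) = 94.3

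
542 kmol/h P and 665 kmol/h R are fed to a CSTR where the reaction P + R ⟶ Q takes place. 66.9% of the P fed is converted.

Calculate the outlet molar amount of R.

302 kmol/h

P reacted = 0.669 × 542 = 362.6 kmol/h; ν_P = −1, so ξ = 362.6/1 = 362.6 kmol/h.
Outlet amounts (n = n₀ + ν ξ):
  P: 542 − 1(362.6) = 179.4
  R: 665 − 1(362.6) = 302.4
  Q: 0 + 1(362.6) = 362.6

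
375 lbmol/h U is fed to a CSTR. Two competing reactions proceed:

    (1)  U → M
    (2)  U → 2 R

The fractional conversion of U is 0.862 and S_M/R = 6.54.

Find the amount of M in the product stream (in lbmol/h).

300 lbmol/h

Conversion of U: U consumed = 0.862 × 375 = 323.2 lbmol/h = 1ξ₁ + 1ξ₂.
Selectivity: 1ξ₁ / (2ξ₂) = 6.54 → ξ₁ = 13.08 ξ₂.
Substitute: (1·13.08 + 1) ξ₂ = 323.2 → ξ₂ = 22.96 lbmol/h, ξ₁ = 300.3 lbmol/h.
Outlet amounts (n = n₀ + Σ ν·ξ):
  U: 375 − 1(300.3) − 1(22.96) = 51.75
  M: 0 + 1(300.3) = 300.3
  R: 0 + 2(22.96) = 45.92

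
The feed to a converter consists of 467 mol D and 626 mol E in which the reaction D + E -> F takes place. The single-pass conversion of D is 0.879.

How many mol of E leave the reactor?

216 mol

D reacted = 0.879 × 467 = 410.5 mol; ν_D = −1, so ξ = 410.5/1 = 410.5 mol.
Outlet amounts (n = n₀ + ν ξ):
  D: 467 − 1(410.5) = 56.51
  E: 626 − 1(410.5) = 215.5
  F: 0 + 1(410.5) = 410.5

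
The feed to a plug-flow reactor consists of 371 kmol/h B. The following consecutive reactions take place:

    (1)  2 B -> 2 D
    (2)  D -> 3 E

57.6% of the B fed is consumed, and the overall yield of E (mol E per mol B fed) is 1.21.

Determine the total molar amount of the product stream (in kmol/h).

670 kmol/h

Conversion of B: B consumed = 2ξ₁ = 0.576 × 371 → ξ₁ = 106.8 kmol/h.
Yield of E: 3ξ₂ / 371 = 1.21 → ξ₂ = 149.6 kmol/h.
Outlet amounts (n = n₀ + Σ ν·ξ):
  B: 371 − 2(106.8) = 157.3
  D: 0 + 2(106.8) − 1(149.6) = 64.06
  E: 0 + 3(149.6) = 448.9
Total out = 157.3 + 64.06 + 448.9 = 670.3 kmol/h.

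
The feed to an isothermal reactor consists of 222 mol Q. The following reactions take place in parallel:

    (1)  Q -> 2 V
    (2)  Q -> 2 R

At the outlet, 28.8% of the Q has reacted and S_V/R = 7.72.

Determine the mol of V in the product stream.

Conversion of Q: Q consumed = 0.288 × 222 = 63.94 mol = 1ξ₁ + 1ξ₂.
Selectivity: 2ξ₁ / (2ξ₂) = 7.72 → ξ₁ = 7.72 ξ₂.
Substitute: (1·7.72 + 1) ξ₂ = 63.94 → ξ₂ = 7.332 mol, ξ₁ = 56.6 mol.
Outlet amounts (n = n₀ + Σ ν·ξ):
  Q: 222 − 1(56.6) − 1(7.332) = 158.1
  V: 0 + 2(56.6) = 113.2
  R: 0 + 2(7.332) = 14.66

113 mol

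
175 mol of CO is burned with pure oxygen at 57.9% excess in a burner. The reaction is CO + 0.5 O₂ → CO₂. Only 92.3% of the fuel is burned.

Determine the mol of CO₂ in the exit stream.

Stoichiometric O₂ = 0.5 × 175 = 87.5 mol; O₂ fed = 87.5 × 1.579 = 138.2 mol.
Fuel reacted = 0.923 × 175 → ξ = 161.5 mol.
Outlet (n = n₀ + ν ξ):
  CO: 175 − 1(161.5) = 13.47
  O₂: 138.2 − 0.5(161.5) = 57.4
  CO₂: 0 + 1(161.5) = 161.5

162 mol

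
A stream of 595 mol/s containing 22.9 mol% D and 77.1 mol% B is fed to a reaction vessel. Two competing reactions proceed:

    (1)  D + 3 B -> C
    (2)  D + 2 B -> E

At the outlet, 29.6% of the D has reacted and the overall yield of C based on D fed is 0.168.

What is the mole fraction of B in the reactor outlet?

0.723

Yield of C: 1ξ₁ / 136.3 = 0.168 → ξ₁ = 22.89 mol/s.
Conversion of D: 1ξ₁ + 1ξ₂ = 0.296 × 136.3 = 40.33 → ξ₂ = 17.44 mol/s.
Outlet amounts (n = n₀ + Σ ν·ξ):
  D: 136.3 − 1(22.89) − 1(17.44) = 95.92
  B: 458.7 − 3(22.89) − 2(17.44) = 355.2
  C: 0 + 1(22.89) = 22.89
  E: 0 + 1(17.44) = 17.44
Total out = 491.4 mol/s; y_B = 355.2 / 491.4 = 0.7227.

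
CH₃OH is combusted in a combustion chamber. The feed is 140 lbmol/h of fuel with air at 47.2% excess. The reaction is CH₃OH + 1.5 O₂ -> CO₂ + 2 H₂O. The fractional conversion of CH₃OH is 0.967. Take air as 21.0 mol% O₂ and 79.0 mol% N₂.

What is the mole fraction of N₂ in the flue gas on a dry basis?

Stoichiometric O₂ = 1.5 × 140 = 210 lbmol/h; O₂ fed = 210 × 1.472 = 309.1 lbmol/h.
N₂ fed = 309.1 × 79/21 = 1163 lbmol/h.
Fuel reacted = 0.967 × 140 → ξ = 135.4 lbmol/h.
Outlet (n = n₀ + ν ξ):
  CH₃OH: 140 − 1(135.4) = 4.62
  O₂: 309.1 − 1.5(135.4) = 106.1
  N₂: 1163 (inert)
  CO₂: 0 + 1(135.4) = 135.4
  H₂O: 0 + 2(135.4) = 270.8
Dry total = 1409 lbmol/h; y_N₂ (dry) = 1163 / 1409 = 0.8254.

0.825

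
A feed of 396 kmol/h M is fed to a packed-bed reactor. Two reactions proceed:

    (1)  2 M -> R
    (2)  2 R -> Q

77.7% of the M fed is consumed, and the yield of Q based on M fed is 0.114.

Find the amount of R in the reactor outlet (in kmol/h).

Conversion of M: M consumed = 2ξ₁ = 0.777 × 396 → ξ₁ = 153.8 kmol/h.
Yield of Q: 1ξ₂ / 396 = 0.114 → ξ₂ = 45.14 kmol/h.
Outlet amounts (n = n₀ + Σ ν·ξ):
  M: 396 − 2(153.8) = 88.31
  R: 0 + 1(153.8) − 2(45.14) = 63.56
  Q: 0 + 1(45.14) = 45.14

63.6 kmol/h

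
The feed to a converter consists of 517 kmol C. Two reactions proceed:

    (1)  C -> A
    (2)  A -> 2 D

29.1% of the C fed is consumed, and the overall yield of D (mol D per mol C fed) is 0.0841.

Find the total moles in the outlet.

Conversion of C: C consumed = 1ξ₁ = 0.291 × 517 → ξ₁ = 150.4 kmol.
Yield of D: 2ξ₂ / 517 = 0.0841 → ξ₂ = 21.74 kmol.
Outlet amounts (n = n₀ + Σ ν·ξ):
  C: 517 − 1(150.4) = 366.6
  A: 0 + 1(150.4) − 1(21.74) = 128.7
  D: 0 + 2(21.74) = 43.48
Total out = 366.6 + 128.7 + 43.48 = 538.7 kmol.

539 kmol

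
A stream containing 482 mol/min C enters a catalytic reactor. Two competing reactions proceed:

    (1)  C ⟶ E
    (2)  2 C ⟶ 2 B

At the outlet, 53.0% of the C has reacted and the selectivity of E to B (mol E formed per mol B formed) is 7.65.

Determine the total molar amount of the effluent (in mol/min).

482 mol/min

Conversion of C: C consumed = 0.53 × 482 = 255.5 mol/min = 1ξ₁ + 2ξ₂.
Selectivity: 1ξ₁ / (2ξ₂) = 7.65 → ξ₁ = 15.3 ξ₂.
Substitute: (1·15.3 + 2) ξ₂ = 255.5 → ξ₂ = 14.77 mol/min, ξ₁ = 225.9 mol/min.
Outlet amounts (n = n₀ + Σ ν·ξ):
  C: 482 − 1(225.9) − 2(14.77) = 226.5
  E: 0 + 1(225.9) = 225.9
  B: 0 + 2(14.77) = 29.53
Total out = 226.5 + 225.9 + 29.53 = 482 mol/min.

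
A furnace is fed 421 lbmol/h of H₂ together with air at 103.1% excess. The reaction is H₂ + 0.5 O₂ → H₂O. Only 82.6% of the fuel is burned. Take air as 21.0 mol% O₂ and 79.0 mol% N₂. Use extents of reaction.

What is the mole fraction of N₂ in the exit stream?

Stoichiometric O₂ = 0.5 × 421 = 210.5 lbmol/h; O₂ fed = 210.5 × 2.031 = 427.5 lbmol/h.
N₂ fed = 427.5 × 79/21 = 1608 lbmol/h.
Fuel reacted = 0.826 × 421 → ξ = 347.7 lbmol/h.
Outlet (n = n₀ + ν ξ):
  H₂: 421 − 1(347.7) = 73.25
  O₂: 427.5 − 0.5(347.7) = 253.7
  N₂: 1608 (inert)
  H₂O: 0 + 1(347.7) = 347.7
Total out = 2283 lbmol/h; y_N₂ = 1608 / 2283 = 0.7045.

0.704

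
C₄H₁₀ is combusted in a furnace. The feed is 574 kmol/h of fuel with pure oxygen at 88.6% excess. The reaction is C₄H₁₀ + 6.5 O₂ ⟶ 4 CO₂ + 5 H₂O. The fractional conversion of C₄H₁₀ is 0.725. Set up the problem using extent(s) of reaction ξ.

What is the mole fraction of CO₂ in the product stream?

Stoichiometric O₂ = 6.5 × 574 = 3731 kmol/h; O₂ fed = 3731 × 1.886 = 7037 kmol/h.
Fuel reacted = 0.725 × 574 → ξ = 416.1 kmol/h.
Outlet (n = n₀ + ν ξ):
  C₄H₁₀: 574 − 1(416.1) = 157.9
  O₂: 7037 − 6.5(416.1) = 4332
  CO₂: 0 + 4(416.1) = 1665
  H₂O: 0 + 5(416.1) = 2081
Total out = 8235 kmol/h; y_CO₂ = 1665 / 8235 = 0.2021.

0.202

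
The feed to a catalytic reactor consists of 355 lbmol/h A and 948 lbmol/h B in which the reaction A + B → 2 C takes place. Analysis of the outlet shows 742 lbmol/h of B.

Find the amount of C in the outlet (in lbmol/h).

412 lbmol/h

For B: n = n₀ − 1ξ → 742 = 948 − 1ξ, giving ξ = 206 lbmol/h.
Outlet amounts (n = n₀ + ν ξ):
  A: 355 − 1(206) = 149
  B: 948 − 1(206) = 742
  C: 0 + 2(206) = 412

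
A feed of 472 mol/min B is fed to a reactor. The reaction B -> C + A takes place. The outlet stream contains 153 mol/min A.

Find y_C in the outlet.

0.245

For A: n = n₀ + 1ξ → 153 = 0 + 1ξ, giving ξ = 153 mol/min.
Outlet amounts (n = n₀ + ν ξ):
  B: 472 − 1(153) = 319
  C: 0 + 1(153) = 153
  A: 0 + 1(153) = 153
Total out = 625 mol/min; y_C = 153 / 625 = 0.2448.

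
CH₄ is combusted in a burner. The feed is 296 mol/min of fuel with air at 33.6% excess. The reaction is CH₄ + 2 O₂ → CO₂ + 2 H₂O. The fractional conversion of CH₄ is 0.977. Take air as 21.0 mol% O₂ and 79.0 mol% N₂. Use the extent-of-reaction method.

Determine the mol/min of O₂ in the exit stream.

Stoichiometric O₂ = 2 × 296 = 592 mol/min; O₂ fed = 592 × 1.336 = 790.9 mol/min.
N₂ fed = 790.9 × 79/21 = 2975 mol/min.
Fuel reacted = 0.977 × 296 → ξ = 289.2 mol/min.
Outlet (n = n₀ + ν ξ):
  CH₄: 296 − 1(289.2) = 6.808
  O₂: 790.9 − 2(289.2) = 212.5
  N₂: 2975 (inert)
  CO₂: 0 + 1(289.2) = 289.2
  H₂O: 0 + 2(289.2) = 578.4

213 mol/min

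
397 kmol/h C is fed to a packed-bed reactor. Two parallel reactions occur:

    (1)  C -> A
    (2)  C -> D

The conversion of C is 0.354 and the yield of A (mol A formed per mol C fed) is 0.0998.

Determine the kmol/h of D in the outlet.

101 kmol/h

Yield of A: 1ξ₁ / 397 = 0.0998 → ξ₁ = 39.62 kmol/h.
Conversion of C: 1ξ₁ + 1ξ₂ = 0.354 × 397 = 140.5 → ξ₂ = 100.9 kmol/h.
Outlet amounts (n = n₀ + Σ ν·ξ):
  C: 397 − 1(39.62) − 1(100.9) = 256.5
  A: 0 + 1(39.62) = 39.62
  D: 0 + 1(100.9) = 100.9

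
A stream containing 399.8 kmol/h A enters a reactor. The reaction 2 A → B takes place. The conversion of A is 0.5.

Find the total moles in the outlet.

A reacted = 0.5 × 399.8 = 199.9 kmol/h; ν_A = −2, so ξ = 199.9/2 = 99.95 kmol/h.
Outlet amounts (n = n₀ + ν ξ):
  A: 399.8 − 2(99.95) = 199.9
  B: 0 + 1(99.95) = 99.95
Total out = 199.9 + 99.95 = 299.9 kmol/h.

300 kmol/h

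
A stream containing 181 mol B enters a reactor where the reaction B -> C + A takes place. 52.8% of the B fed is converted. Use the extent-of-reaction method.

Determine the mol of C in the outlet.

B reacted = 0.528 × 181 = 95.57 mol; ν_B = −1, so ξ = 95.57/1 = 95.57 mol.
Outlet amounts (n = n₀ + ν ξ):
  B: 181 − 1(95.57) = 85.43
  C: 0 + 1(95.57) = 95.57
  A: 0 + 1(95.57) = 95.57

95.6 mol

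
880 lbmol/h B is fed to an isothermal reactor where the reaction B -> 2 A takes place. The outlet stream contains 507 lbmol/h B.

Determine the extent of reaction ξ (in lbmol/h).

ξ = 373 lbmol/h

For B: n = n₀ − 1ξ → 507 = 880 − 1ξ, giving ξ = 373 lbmol/h.
Outlet amounts (n = n₀ + ν ξ):
  B: 880 − 1(373) = 507
  A: 0 + 2(373) = 746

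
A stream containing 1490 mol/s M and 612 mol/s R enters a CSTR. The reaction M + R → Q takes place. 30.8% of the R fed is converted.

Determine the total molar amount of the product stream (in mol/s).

R reacted = 0.308 × 612 = 188.5 mol/s; ν_R = −1, so ξ = 188.5/1 = 188.5 mol/s.
Outlet amounts (n = n₀ + ν ξ):
  M: 1490 − 1(188.5) = 1302
  R: 612 − 1(188.5) = 423.5
  Q: 0 + 1(188.5) = 188.5
Total out = 1302 + 423.5 + 188.5 = 1914 mol/s.

1910 mol/s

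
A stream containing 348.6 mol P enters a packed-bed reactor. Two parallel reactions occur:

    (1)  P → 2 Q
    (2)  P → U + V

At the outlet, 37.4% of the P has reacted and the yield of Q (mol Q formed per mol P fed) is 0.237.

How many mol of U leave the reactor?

Yield of Q: 2ξ₁ / 348.6 = 0.237 → ξ₁ = 41.31 mol.
Conversion of P: 1ξ₁ + 1ξ₂ = 0.374 × 348.6 = 130.4 → ξ₂ = 89.07 mol.
Outlet amounts (n = n₀ + Σ ν·ξ):
  P: 348.6 − 1(41.31) − 1(89.07) = 218.2
  Q: 0 + 2(41.31) = 82.62
  U: 0 + 1(89.07) = 89.07
  V: 0 + 1(89.07) = 89.07

89.1 mol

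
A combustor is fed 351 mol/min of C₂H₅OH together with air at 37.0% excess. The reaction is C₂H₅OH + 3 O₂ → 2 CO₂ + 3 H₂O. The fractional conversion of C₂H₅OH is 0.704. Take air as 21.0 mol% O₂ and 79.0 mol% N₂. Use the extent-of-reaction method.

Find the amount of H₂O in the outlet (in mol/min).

Stoichiometric O₂ = 3 × 351 = 1053 mol/min; O₂ fed = 1053 × 1.370 = 1443 mol/min.
N₂ fed = 1443 × 79/21 = 5427 mol/min.
Fuel reacted = 0.704 × 351 → ξ = 247.1 mol/min.
Outlet (n = n₀ + ν ξ):
  C₂H₅OH: 351 − 1(247.1) = 103.9
  O₂: 1443 − 3(247.1) = 701.3
  N₂: 5427 (inert)
  CO₂: 0 + 2(247.1) = 494.2
  H₂O: 0 + 3(247.1) = 741.3

741 mol/min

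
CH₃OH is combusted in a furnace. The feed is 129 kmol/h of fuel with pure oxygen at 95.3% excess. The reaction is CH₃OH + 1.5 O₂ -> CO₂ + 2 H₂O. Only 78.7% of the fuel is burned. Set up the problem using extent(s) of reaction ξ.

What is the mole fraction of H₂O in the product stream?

0.364

Stoichiometric O₂ = 1.5 × 129 = 193.5 kmol/h; O₂ fed = 193.5 × 1.953 = 377.9 kmol/h.
Fuel reacted = 0.787 × 129 → ξ = 101.5 kmol/h.
Outlet (n = n₀ + ν ξ):
  CH₃OH: 129 − 1(101.5) = 27.48
  O₂: 377.9 − 1.5(101.5) = 225.6
  CO₂: 0 + 1(101.5) = 101.5
  H₂O: 0 + 2(101.5) = 203
Total out = 557.7 kmol/h; y_H₂O = 203 / 557.7 = 0.3641.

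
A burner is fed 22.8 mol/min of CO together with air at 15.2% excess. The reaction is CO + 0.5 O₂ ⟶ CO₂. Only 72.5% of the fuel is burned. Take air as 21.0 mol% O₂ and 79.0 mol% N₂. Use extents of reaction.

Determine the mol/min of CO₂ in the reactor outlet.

16.5 mol/min

Stoichiometric O₂ = 0.5 × 22.8 = 11.4 mol/min; O₂ fed = 11.4 × 1.152 = 13.13 mol/min.
N₂ fed = 13.13 × 79/21 = 49.4 mol/min.
Fuel reacted = 0.725 × 22.8 → ξ = 16.53 mol/min.
Outlet (n = n₀ + ν ξ):
  CO: 22.8 − 1(16.53) = 6.27
  O₂: 13.13 − 0.5(16.53) = 4.868
  N₂: 49.4 (inert)
  CO₂: 0 + 1(16.53) = 16.53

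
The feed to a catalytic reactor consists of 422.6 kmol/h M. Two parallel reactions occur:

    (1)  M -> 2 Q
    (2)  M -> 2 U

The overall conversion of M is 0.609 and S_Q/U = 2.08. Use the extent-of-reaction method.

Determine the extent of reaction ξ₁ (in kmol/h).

ξ₁ = 174 kmol/h

Conversion of M: M consumed = 0.609 × 422.6 = 257.4 kmol/h = 1ξ₁ + 1ξ₂.
Selectivity: 2ξ₁ / (2ξ₂) = 2.08 → ξ₁ = 2.08 ξ₂.
Substitute: (1·2.08 + 1) ξ₂ = 257.4 → ξ₂ = 83.56 kmol/h, ξ₁ = 173.8 kmol/h.
Outlet amounts (n = n₀ + Σ ν·ξ):
  M: 422.6 − 1(173.8) − 1(83.56) = 165.2
  Q: 0 + 2(173.8) = 347.6
  U: 0 + 2(83.56) = 167.1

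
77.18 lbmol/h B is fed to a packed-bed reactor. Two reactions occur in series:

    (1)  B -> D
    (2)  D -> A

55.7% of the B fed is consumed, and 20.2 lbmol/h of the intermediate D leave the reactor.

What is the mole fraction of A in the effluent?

0.295

Conversion of B: B consumed = 1ξ₁ = 0.557 × 77.18 → ξ₁ = 42.99 lbmol/h.
D balance: n_D = 0 + 1ξ₁ − 1ξ₂ = 20.2 → ξ₂ = (1·42.99 − 20.2)/1 = 22.79 lbmol/h.
Outlet amounts (n = n₀ + Σ ν·ξ):
  B: 77.18 − 1(42.99) = 34.19
  D: 0 + 1(42.99) − 1(22.79) = 20.2
  A: 0 + 1(22.79) = 22.79
Total out = 77.18 lbmol/h; y_A = 22.79 / 77.18 = 0.2953.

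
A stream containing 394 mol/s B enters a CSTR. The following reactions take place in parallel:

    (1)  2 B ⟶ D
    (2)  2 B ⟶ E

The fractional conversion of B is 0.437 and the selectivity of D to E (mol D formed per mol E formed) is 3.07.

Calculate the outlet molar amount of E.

21.2 mol/s

Conversion of B: B consumed = 0.437 × 394 = 172.2 mol/s = 2ξ₁ + 2ξ₂.
Selectivity: 1ξ₁ / (1ξ₂) = 3.07 → ξ₁ = 3.07 ξ₂.
Substitute: (2·3.07 + 2) ξ₂ = 172.2 → ξ₂ = 21.15 mol/s, ξ₁ = 64.94 mol/s.
Outlet amounts (n = n₀ + Σ ν·ξ):
  B: 394 − 2(64.94) − 2(21.15) = 221.8
  D: 0 + 1(64.94) = 64.94
  E: 0 + 1(21.15) = 21.15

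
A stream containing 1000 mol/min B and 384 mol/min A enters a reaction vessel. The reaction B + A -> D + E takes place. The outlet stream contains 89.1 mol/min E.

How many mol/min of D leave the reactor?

89.1 mol/min

For E: n = n₀ + 1ξ → 89.1 = 0 + 1ξ, giving ξ = 89.1 mol/min.
Outlet amounts (n = n₀ + ν ξ):
  B: 1000 − 1(89.1) = 910.9
  A: 384 − 1(89.1) = 294.9
  D: 0 + 1(89.1) = 89.1
  E: 0 + 1(89.1) = 89.1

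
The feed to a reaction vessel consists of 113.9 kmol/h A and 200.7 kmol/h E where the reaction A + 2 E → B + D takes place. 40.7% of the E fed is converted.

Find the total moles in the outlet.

E reacted = 0.407 × 200.7 = 81.68 kmol/h; ν_E = −2, so ξ = 81.68/2 = 40.84 kmol/h.
Outlet amounts (n = n₀ + ν ξ):
  A: 113.9 − 1(40.84) = 73.06
  E: 200.7 − 2(40.84) = 119
  B: 0 + 1(40.84) = 40.84
  D: 0 + 1(40.84) = 40.84
Total out = 73.06 + 119 + 40.84 + 40.84 = 273.8 kmol/h.

274 kmol/h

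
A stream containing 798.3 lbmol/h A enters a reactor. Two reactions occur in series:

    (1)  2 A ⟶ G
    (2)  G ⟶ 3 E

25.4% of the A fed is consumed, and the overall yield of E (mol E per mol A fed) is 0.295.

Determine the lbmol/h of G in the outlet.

Conversion of A: A consumed = 2ξ₁ = 0.254 × 798.3 → ξ₁ = 101.4 lbmol/h.
Yield of E: 3ξ₂ / 798.3 = 0.295 → ξ₂ = 78.5 lbmol/h.
Outlet amounts (n = n₀ + Σ ν·ξ):
  A: 798.3 − 2(101.4) = 595.5
  G: 0 + 1(101.4) − 1(78.5) = 22.88
  E: 0 + 3(78.5) = 235.5

22.9 lbmol/h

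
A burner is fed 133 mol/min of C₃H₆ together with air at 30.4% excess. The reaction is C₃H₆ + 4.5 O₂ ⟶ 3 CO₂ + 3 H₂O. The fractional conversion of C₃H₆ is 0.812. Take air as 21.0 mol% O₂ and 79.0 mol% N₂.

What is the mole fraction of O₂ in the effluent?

Stoichiometric O₂ = 4.5 × 133 = 598.5 mol/min; O₂ fed = 598.5 × 1.304 = 780.4 mol/min.
N₂ fed = 780.4 × 79/21 = 2936 mol/min.
Fuel reacted = 0.812 × 133 → ξ = 108 mol/min.
Outlet (n = n₀ + ν ξ):
  C₃H₆: 133 − 1(108) = 25
  O₂: 780.4 − 4.5(108) = 294.5
  N₂: 2936 (inert)
  CO₂: 0 + 3(108) = 324
  H₂O: 0 + 3(108) = 324
Total out = 3903 mol/min; y_O₂ = 294.5 / 3903 = 0.07544.

0.0754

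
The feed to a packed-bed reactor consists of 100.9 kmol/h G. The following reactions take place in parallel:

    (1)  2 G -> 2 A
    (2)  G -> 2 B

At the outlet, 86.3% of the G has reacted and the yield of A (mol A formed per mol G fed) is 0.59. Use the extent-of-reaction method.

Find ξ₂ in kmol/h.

ξ₂ = 27.5 kmol/h

Yield of A: 2ξ₁ / 100.9 = 0.59 → ξ₁ = 29.77 kmol/h.
Conversion of G: 2ξ₁ + 1ξ₂ = 0.863 × 100.9 = 87.08 → ξ₂ = 27.55 kmol/h.
Outlet amounts (n = n₀ + Σ ν·ξ):
  G: 100.9 − 2(29.77) − 1(27.55) = 13.82
  A: 0 + 2(29.77) = 59.53
  B: 0 + 2(27.55) = 55.09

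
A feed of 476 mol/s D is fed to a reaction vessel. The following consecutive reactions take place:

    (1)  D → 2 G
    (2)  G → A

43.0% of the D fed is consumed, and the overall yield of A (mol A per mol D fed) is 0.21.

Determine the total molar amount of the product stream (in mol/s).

681 mol/s

Conversion of D: D consumed = 1ξ₁ = 0.43 × 476 → ξ₁ = 204.7 mol/s.
Yield of A: 1ξ₂ / 476 = 0.21 → ξ₂ = 99.96 mol/s.
Outlet amounts (n = n₀ + Σ ν·ξ):
  D: 476 − 1(204.7) = 271.3
  G: 0 + 2(204.7) − 1(99.96) = 309.4
  A: 0 + 1(99.96) = 99.96
Total out = 271.3 + 309.4 + 99.96 = 680.7 mol/s.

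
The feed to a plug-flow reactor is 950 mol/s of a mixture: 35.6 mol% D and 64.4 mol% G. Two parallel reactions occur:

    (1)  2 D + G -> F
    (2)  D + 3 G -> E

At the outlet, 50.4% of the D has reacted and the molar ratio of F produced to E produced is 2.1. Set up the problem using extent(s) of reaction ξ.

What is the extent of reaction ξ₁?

ξ₁ = 68.8 mol/s

Conversion of D: D consumed = 0.504 × 338.2 = 170.5 mol/s = 2ξ₁ + 1ξ₂.
Selectivity: 1ξ₁ / (1ξ₂) = 2.1 → ξ₁ = 2.1 ξ₂.
Substitute: (2·2.1 + 1) ξ₂ = 170.5 → ξ₂ = 32.78 mol/s, ξ₁ = 68.84 mol/s.
Outlet amounts (n = n₀ + Σ ν·ξ):
  D: 338.2 − 2(68.84) − 1(32.78) = 167.7
  G: 611.8 − 1(68.84) − 3(32.78) = 444.6
  F: 0 + 1(68.84) = 68.84
  E: 0 + 1(32.78) = 32.78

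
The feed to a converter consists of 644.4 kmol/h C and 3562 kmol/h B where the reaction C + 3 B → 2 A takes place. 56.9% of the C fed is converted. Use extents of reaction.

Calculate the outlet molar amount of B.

C reacted = 0.569 × 644.4 = 366.7 kmol/h; ν_C = −1, so ξ = 366.7/1 = 366.7 kmol/h.
Outlet amounts (n = n₀ + ν ξ):
  C: 644.4 − 1(366.7) = 277.7
  B: 3562 − 3(366.7) = 2462
  A: 0 + 2(366.7) = 733.3

2460 kmol/h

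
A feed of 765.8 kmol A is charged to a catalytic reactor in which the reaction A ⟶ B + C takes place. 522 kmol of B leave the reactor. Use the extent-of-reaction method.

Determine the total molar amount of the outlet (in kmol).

1290 kmol

For B: n = n₀ + 1ξ → 522 = 0 + 1ξ, giving ξ = 522 kmol.
Outlet amounts (n = n₀ + ν ξ):
  A: 765.8 − 1(522) = 243.8
  B: 0 + 1(522) = 522
  C: 0 + 1(522) = 522
Total out = 243.8 + 522 + 522 = 1288 kmol.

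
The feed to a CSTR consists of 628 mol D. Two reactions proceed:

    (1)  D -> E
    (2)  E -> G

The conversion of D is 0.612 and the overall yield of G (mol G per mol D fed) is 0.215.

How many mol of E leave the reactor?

Conversion of D: D consumed = 1ξ₁ = 0.612 × 628 → ξ₁ = 384.3 mol.
Yield of G: 1ξ₂ / 628 = 0.215 → ξ₂ = 135 mol.
Outlet amounts (n = n₀ + Σ ν·ξ):
  D: 628 − 1(384.3) = 243.7
  E: 0 + 1(384.3) − 1(135) = 249.3
  G: 0 + 1(135) = 135

249 mol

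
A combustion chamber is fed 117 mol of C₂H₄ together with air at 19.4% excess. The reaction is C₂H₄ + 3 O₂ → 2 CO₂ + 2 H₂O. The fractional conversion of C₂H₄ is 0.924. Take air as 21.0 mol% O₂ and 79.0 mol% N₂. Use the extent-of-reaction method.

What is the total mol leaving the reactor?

Stoichiometric O₂ = 3 × 117 = 351 mol; O₂ fed = 351 × 1.194 = 419.1 mol.
N₂ fed = 419.1 × 79/21 = 1577 mol.
Fuel reacted = 0.924 × 117 → ξ = 108.1 mol.
Outlet (n = n₀ + ν ξ):
  C₂H₄: 117 − 1(108.1) = 8.892
  O₂: 419.1 − 3(108.1) = 94.77
  N₂: 1577 (inert)
  CO₂: 0 + 2(108.1) = 216.2
  H₂O: 0 + 2(108.1) = 216.2
Total out = 8.892 + 94.77 + 1577 + 216.2 + 216.2 = 2113 mol.

2110 mol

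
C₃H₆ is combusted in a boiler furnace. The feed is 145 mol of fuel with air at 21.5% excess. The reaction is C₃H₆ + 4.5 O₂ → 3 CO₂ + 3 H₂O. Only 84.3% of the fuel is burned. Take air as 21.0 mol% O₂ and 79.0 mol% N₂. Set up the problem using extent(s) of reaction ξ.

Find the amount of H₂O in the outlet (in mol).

Stoichiometric O₂ = 4.5 × 145 = 652.5 mol; O₂ fed = 652.5 × 1.215 = 792.8 mol.
N₂ fed = 792.8 × 79/21 = 2982 mol.
Fuel reacted = 0.843 × 145 → ξ = 122.2 mol.
Outlet (n = n₀ + ν ξ):
  C₃H₆: 145 − 1(122.2) = 22.77
  O₂: 792.8 − 4.5(122.2) = 242.7
  N₂: 2982 (inert)
  CO₂: 0 + 3(122.2) = 366.7
  H₂O: 0 + 3(122.2) = 366.7

367 mol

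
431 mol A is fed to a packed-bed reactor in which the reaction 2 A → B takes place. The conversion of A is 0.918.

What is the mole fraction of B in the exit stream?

0.848

A reacted = 0.918 × 431 = 395.7 mol; ν_A = −2, so ξ = 395.7/2 = 197.8 mol.
Outlet amounts (n = n₀ + ν ξ):
  A: 431 − 2(197.8) = 35.34
  B: 0 + 1(197.8) = 197.8
Total out = 233.2 mol; y_B = 197.8 / 233.2 = 0.8484.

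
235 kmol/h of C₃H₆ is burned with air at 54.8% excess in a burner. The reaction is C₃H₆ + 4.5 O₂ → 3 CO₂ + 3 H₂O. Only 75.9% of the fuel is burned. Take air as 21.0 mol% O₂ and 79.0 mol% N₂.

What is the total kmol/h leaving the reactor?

Stoichiometric O₂ = 4.5 × 235 = 1058 kmol/h; O₂ fed = 1058 × 1.548 = 1637 kmol/h.
N₂ fed = 1637 × 79/21 = 6158 kmol/h.
Fuel reacted = 0.759 × 235 → ξ = 178.4 kmol/h.
Outlet (n = n₀ + ν ξ):
  C₃H₆: 235 − 1(178.4) = 56.63
  O₂: 1637 − 4.5(178.4) = 834.4
  N₂: 6158 (inert)
  CO₂: 0 + 3(178.4) = 535.1
  H₂O: 0 + 3(178.4) = 535.1
Total out = 56.63 + 834.4 + 6158 + 535.1 + 535.1 = 8119 kmol/h.

8120 kmol/h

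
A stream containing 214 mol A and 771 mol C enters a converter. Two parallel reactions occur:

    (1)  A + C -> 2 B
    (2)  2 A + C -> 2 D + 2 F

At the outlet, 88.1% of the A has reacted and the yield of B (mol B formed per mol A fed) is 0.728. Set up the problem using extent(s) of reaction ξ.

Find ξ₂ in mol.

Yield of B: 2ξ₁ / 214 = 0.728 → ξ₁ = 77.9 mol.
Conversion of A: 1ξ₁ + 2ξ₂ = 0.881 × 214 = 188.5 → ξ₂ = 55.32 mol.
Outlet amounts (n = n₀ + Σ ν·ξ):
  A: 214 − 1(77.9) − 2(55.32) = 25.47
  C: 771 − 1(77.9) − 1(55.32) = 637.8
  B: 0 + 2(77.9) = 155.8
  D: 0 + 2(55.32) = 110.6
  F: 0 + 2(55.32) = 110.6

ξ₂ = 55.3 mol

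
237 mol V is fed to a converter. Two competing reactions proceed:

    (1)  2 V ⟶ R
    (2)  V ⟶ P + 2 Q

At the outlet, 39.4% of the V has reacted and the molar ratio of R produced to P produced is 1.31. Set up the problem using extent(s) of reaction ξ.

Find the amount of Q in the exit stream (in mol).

Conversion of V: V consumed = 0.394 × 237 = 93.38 mol = 2ξ₁ + 1ξ₂.
Selectivity: 1ξ₁ / (1ξ₂) = 1.31 → ξ₁ = 1.31 ξ₂.
Substitute: (2·1.31 + 1) ξ₂ = 93.38 → ξ₂ = 25.8 mol, ξ₁ = 33.79 mol.
Outlet amounts (n = n₀ + Σ ν·ξ):
  V: 237 − 2(33.79) − 1(25.8) = 143.6
  R: 0 + 1(33.79) = 33.79
  P: 0 + 1(25.8) = 25.8
  Q: 0 + 2(25.8) = 51.59

51.6 mol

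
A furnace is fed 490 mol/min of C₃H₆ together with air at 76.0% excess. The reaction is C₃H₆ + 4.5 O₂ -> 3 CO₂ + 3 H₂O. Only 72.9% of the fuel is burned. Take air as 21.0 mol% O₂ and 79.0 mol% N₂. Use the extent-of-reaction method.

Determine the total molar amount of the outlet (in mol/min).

Stoichiometric O₂ = 4.5 × 490 = 2205 mol/min; O₂ fed = 2205 × 1.760 = 3881 mol/min.
N₂ fed = 3881 × 79/21 = 14600 mol/min.
Fuel reacted = 0.729 × 490 → ξ = 357.2 mol/min.
Outlet (n = n₀ + ν ξ):
  C₃H₆: 490 − 1(357.2) = 132.8
  O₂: 3881 − 4.5(357.2) = 2273
  N₂: 14600 (inert)
  CO₂: 0 + 3(357.2) = 1072
  H₂O: 0 + 3(357.2) = 1072
Total out = 132.8 + 2273 + 14600 + 1072 + 1072 = 19150 mol/min.

19100 mol/min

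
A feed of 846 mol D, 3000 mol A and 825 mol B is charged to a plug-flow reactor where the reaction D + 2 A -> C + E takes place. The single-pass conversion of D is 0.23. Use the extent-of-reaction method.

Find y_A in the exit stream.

0.583

D reacted = 0.23 × 846 = 194.6 mol; ν_D = −1, so ξ = 194.6/1 = 194.6 mol.
Outlet amounts (n = n₀ + ν ξ):
  D: 846 − 1(194.6) = 651.4
  A: 3000 − 2(194.6) = 2611
  C: 0 + 1(194.6) = 194.6
  E: 0 + 1(194.6) = 194.6
  B: 825 (inert)
Total out = 4476 mol; y_A = 2611 / 4476 = 0.5832.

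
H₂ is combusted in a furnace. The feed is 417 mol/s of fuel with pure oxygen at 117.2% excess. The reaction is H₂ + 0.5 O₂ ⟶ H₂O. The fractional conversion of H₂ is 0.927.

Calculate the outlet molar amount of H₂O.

Stoichiometric O₂ = 0.5 × 417 = 208.5 mol/s; O₂ fed = 208.5 × 2.172 = 452.9 mol/s.
Fuel reacted = 0.927 × 417 → ξ = 386.6 mol/s.
Outlet (n = n₀ + ν ξ):
  H₂: 417 − 1(386.6) = 30.44
  O₂: 452.9 − 0.5(386.6) = 259.6
  H₂O: 0 + 1(386.6) = 386.6

387 mol/s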